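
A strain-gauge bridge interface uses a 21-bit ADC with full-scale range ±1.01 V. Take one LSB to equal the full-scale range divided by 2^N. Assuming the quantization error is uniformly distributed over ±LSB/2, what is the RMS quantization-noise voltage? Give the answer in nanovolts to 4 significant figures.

Range = 1.01 − (-1.01) = 2.02 V.
LSB = 2.02 V / 2^21 = 0.963211 µV.
For a uniform distribution on [−LSB/2, +LSB/2], V_rms = LSB/√12 = 0.963211 µV/3.4641 = 278.1 nV.

278.1 nV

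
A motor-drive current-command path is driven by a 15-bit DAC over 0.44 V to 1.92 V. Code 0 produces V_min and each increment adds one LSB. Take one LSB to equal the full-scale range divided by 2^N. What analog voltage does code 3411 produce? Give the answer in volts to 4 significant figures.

Range = 1.92 − (0.44) = 1.48 V. LSB = 1.48 V / 2^15.
V_out = V_min + code × LSB = 0.44 V + 3411 × 1.48 V / 32768
      = 0.44 + 0.154061 = 0.594061 V.

0.5941 V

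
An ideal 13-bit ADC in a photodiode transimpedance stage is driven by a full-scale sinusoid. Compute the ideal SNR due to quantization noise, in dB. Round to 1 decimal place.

80.0 dB

For an ideal N-bit converter with full-scale sine input, SNR = 6.02 N + 1.76 dB. SNR = 6.02 × 13 + 1.76 = 78.26 + 1.76 = 80.02 dB.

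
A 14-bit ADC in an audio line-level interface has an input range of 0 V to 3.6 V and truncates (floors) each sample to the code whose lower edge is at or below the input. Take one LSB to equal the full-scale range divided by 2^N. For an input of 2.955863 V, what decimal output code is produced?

Full-scale range = 3.6 V. LSB = 3.6 V / 2^14 ≈ 219.7 µV.
V_in − V_min = 2.955863 − (0) = 2.955863 V.
Divide by LSB: 2.955863 × 16384/3.6 = 13452.4609.
Truncating gives code 13452.

13452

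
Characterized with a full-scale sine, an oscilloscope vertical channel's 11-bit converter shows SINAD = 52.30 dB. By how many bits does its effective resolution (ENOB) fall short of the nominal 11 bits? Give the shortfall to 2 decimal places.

2.60 bits

Effective bits = (52.30 − 1.76)/6.02 = 8.3953.
Lost resolution: 11 − 8.3953 = 2.6047 bits.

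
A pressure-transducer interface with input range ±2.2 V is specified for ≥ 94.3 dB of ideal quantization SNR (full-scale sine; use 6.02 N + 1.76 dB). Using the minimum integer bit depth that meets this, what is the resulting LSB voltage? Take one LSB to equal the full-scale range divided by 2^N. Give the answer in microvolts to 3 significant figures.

67.1 µV

Range = 2.2 − (-2.2) = 4.4 V.
Solving 6.02 N ≥ 94.3 − 1.76: N ≥ 15.372. Round up → N = 16.
Step size = 4.4/65536 V = 67.1 µV.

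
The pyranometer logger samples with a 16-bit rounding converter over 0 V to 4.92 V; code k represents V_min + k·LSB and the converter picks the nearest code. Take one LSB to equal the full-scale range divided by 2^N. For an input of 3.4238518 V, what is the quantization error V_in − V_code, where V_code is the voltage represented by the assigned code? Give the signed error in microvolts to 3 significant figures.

−13.6 µV

Range is 4.92 V. LSB = 4.92 V / 2^16 ≈ 75.07 µV.
(3.4238518 − (0)) / LSB = 3.4238518 × 65536/4.92 = 45606.8194. Nearest integer: k = 45607.
Reconstructed level: 0 + 45607 × 4.92/65536 V = 3.4238653564 V.
Error = V_in − V_code = 3.4238518 − (3.4238653564) = −13.6 µV.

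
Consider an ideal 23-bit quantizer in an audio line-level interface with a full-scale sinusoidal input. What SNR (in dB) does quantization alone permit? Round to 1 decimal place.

140.2 dB

Ideal quantization SNR: 6.02 × 23 + 1.76 dB = 140.2 dB.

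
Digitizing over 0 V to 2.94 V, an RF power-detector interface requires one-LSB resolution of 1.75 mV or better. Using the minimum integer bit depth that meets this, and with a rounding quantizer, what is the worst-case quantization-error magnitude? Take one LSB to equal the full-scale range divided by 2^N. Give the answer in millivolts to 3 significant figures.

0.718 mV

Span = 2.94 V.
Need 2^N ≥ 2.94 V / 1.75 mV = 1680 → N_min = 11.
Step size = 2.94/2048 V = 1.4355 mV.
Max error for round-to-nearest is LSB/2 = 0.718 mV.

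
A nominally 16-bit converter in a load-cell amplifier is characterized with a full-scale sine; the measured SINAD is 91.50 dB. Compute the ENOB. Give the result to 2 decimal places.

14.91 bits

ENOB = (SINAD − 1.76) / 6.02 = (91.50 − 1.76) / 6.02 = 89.74 / 6.02 = 14.9070.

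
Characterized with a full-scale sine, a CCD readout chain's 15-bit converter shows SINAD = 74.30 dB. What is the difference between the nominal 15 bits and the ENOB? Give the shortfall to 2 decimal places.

2.95 bits

Effective bits = (74.30 − 1.76)/6.02 = 12.0498.
Shortfall = 15 − 12.0498 = 2.9502 bits.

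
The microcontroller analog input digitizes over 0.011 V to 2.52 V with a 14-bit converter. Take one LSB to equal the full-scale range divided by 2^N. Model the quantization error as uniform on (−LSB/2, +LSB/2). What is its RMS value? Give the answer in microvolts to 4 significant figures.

44.21 µV

The full-scale span is 2.52 − (0.011) = 2.509 V.
One LSB is 2.509 V / 16384 = 153.137 µV.
V_rms = LSB/√12 = 153.137 µV / √12 = 44.21 µV.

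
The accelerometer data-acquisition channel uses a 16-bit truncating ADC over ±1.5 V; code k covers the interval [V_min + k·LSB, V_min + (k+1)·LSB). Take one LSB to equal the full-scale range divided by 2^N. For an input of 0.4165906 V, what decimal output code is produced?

41868

Range = 1.5 − (-1.5) = 3 V. LSB = 3 V / 2^16 ≈ 45.78 µV.
code = ⌊(V_in − V_min)/LSB⌋ = ⌊(V_in − V_min) × 2^16 / range⌋
     = ⌊(0.4165906 − (-1.5)) × 65536 / 3⌋ = ⌊1.9165906 × 65536/3⌋
     = ⌊41868.561⌋ = 41868.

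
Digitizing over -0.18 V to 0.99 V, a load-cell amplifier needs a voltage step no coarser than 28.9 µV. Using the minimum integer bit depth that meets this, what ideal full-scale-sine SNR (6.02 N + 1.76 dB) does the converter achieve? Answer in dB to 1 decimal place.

98.1 dB

The full-scale span is 0.99 − (-0.18) = 1.17 V.
Need 2^N ≥ 1.17 V / 28.9 µV = 40480 → N_min = 16.
SNR = 6.02 × 16 + 1.76 = 98.08 dB.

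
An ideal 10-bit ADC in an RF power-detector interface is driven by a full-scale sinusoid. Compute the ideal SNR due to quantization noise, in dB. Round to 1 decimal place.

62.0 dB

SNR = 6.02·10 + 1.76 = 61.96 dB.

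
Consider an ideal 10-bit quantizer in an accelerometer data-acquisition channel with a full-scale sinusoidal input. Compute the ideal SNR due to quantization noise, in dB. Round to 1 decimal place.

For an ideal N-bit converter with full-scale sine input, SNR = 6.02 N + 1.76 dB. SNR = 6.02 × 10 + 1.76 = 60.20 + 1.76 = 61.96 dB.

62.0 dB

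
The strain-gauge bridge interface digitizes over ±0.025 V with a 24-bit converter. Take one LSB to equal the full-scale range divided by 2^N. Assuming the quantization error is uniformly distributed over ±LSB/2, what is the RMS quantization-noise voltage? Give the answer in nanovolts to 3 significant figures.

0.860 nV

Range = 0.025 − (-0.025) = 0.05 V.
One LSB is 0.05 V / 16777216 = 2.9802 nV.
σ_q = LSB/√12 = 2.9802 nV/3.4641 = 0.860 nV.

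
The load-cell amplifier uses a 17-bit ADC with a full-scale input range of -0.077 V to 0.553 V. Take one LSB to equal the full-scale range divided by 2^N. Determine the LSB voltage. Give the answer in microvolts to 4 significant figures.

4.807 µV

Span: 0.553 V − (-0.077 V) = 0.63 V.
Number of codes = 2^17 = 131072.
One LSB is 0.63 V / 131072 = 4.807 µV.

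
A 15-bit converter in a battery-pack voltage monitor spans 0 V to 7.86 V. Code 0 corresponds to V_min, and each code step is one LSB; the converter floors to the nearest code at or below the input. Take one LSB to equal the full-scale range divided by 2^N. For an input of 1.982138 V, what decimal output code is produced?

8263

Range is 7.86 V. LSB = 7.86 V / 2^15 ≈ 239.9 µV.
V_in − V_min = 1.982138 − (0) = 1.982138 V.
Divide by LSB: 1.982138 × 32768/7.86 = 8263.4476.
Truncating gives code 8263.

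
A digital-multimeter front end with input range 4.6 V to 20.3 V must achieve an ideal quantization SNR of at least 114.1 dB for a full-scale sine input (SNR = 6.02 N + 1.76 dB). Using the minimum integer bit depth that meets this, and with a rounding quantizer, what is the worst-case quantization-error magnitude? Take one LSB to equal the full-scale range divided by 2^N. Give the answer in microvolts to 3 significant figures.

15.0 µV

The full-scale span is 20.3 − (4.6) = 15.7 V.
6.02 N + 1.76 ≥ 114.1 gives N ≥ 18.661, so the minimum integer is 19.
LSB = 15.7 V ÷ 2^19 = 15.7/524288 V = 29.945 µV.
Half an LSB is 15.0 µV.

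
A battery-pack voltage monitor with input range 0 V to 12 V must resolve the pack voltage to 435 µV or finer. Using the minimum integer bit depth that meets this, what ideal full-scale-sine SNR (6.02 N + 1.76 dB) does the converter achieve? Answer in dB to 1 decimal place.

Full-scale range = 12 V.
Need 2^N ≥ 12 V / 435 µV = 27590 → N_min = 15.
SNR = 6.02 × 15 + 1.76 = 92.06 dB.

92.1 dB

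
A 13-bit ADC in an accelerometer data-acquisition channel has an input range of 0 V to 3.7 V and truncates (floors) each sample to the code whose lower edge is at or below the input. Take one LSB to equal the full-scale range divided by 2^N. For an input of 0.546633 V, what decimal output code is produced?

Full-scale range = 3.7 V. LSB = 3.7 V / 2^13 ≈ 451.7 µV.
V_in − V_min = 0.546633 − (0) = 0.546633 V.
Divide by LSB: 0.546633 × 8192/3.7 = 1210.2750.
Truncating gives code 1210.

1210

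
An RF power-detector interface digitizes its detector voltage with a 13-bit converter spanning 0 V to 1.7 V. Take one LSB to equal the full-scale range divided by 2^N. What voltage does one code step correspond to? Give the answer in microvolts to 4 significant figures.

Full-scale range = 1.7 V.
Number of codes = 2^13 = 8192.
LSB = 1.7 V / 2^13 = 207.5 µV.

207.5 µV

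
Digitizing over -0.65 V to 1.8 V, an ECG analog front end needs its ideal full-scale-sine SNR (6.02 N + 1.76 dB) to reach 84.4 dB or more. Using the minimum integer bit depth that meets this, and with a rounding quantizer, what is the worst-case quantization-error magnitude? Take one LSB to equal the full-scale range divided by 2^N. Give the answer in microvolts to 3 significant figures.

74.8 µV

Span: 1.8 V − (-0.65 V) = 2.45 V.
Solving 6.02 N ≥ 84.4 − 1.76: N ≥ 13.728. Round up → N = 14.
Step size = 2.45/16384 V = 149.54 µV.
Half an LSB is 74.8 µV.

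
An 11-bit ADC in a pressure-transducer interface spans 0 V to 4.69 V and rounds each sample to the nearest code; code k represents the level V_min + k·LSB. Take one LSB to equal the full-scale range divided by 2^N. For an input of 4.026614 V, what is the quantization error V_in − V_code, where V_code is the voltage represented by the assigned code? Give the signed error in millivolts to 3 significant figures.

Full-scale range = 4.69 V. LSB = 4.69 V / 2^11 ≈ 2.290 mV.
(4.026614 − (0)) / LSB = 4.026614 × 2048/4.69 = 1758.3167. Nearest integer: k = 1758.
V_code = 0 + (1758/2048) × 4.69 = 4.025888672 V.
V_in − V_code = 4.026614 − (4.025888672) = +0.725 mV.

+0.725 mV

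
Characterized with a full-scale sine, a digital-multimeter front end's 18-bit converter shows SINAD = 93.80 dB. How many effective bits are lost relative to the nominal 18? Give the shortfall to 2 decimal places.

Effective bits = (93.80 − 1.76)/6.02 = 15.2890.
Lost resolution: 18 − 15.2890 = 2.7110 bits.

2.71 bits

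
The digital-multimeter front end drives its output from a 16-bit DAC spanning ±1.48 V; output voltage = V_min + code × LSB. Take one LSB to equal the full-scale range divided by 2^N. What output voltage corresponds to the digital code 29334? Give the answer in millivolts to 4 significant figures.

Range = 1.48 − (-1.48) = 2.96 V. LSB = 2.96 V / 2^16.
V_out = -1.48 + 29334 × (2.96/65536) V
      = -1.48 + 1.32490 = -0.155100 V.

-155.1 mV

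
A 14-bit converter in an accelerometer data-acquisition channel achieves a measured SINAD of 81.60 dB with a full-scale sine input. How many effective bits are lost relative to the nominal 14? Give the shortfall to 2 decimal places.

0.74 bits

ENOB = (SINAD − 1.76)/6.02 = (81.60 − 1.76)/6.02 = 13.2625 bits.
Shortfall = 14 − 13.2625 = 0.7375 bits.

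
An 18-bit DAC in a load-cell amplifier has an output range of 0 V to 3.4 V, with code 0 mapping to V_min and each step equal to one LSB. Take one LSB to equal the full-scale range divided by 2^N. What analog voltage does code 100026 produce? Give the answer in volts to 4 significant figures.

V_FS = 3.4 V. LSB = 3.4 V / 2^18.
V_out = V_min + code × LSB = 0 V + 100026 × 3.4 V / 262144
      = 0 V + 1.29733 V = 1.29733 V.

1.297 V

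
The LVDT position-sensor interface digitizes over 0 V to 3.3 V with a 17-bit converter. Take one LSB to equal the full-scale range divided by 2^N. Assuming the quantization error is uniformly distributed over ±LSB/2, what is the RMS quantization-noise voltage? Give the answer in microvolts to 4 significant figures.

V_FS = 3.3 V.
One LSB is 3.3 V / 131072 = 25.1770 µV.
V_rms = LSB/√12 = 25.1770 µV / √12 = 7.268 µV.

7.268 µV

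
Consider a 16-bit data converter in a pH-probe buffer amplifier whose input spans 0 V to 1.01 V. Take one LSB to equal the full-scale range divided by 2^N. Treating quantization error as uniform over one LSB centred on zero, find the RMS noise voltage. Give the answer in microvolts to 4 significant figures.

Span = 1.01 V.
One LSB is 1.01 V / 65536 = 15.4114 µV.
σ_q = LSB/√12 = 15.4114 µV/3.4641 = 4.449 µV.

4.449 µV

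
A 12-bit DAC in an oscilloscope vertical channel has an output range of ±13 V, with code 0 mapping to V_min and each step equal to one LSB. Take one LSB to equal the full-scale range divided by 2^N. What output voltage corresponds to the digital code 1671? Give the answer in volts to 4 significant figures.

-2.393 V

The full-scale span is 13 − (-13) = 26 V. LSB = 26 V / 2^12.
V_out = -13 + 1671 × (26/4096) V
      = -13 V + 10.6069 V = -2.39307 V.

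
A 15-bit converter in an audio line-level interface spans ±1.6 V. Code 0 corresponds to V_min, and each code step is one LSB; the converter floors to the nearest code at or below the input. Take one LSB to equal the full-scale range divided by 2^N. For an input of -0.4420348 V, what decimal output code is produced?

11857

Range = 1.6 − (-1.6) = 3.2 V. LSB = 3.2 V / 2^15 ≈ 97.66 µV.
code = ⌊(V_in − V_min)/LSB⌋ = ⌊(V_in − V_min) × 2^15 / range⌋
     = ⌊(-0.4420348 − (-1.6)) × 32768 / 3.2⌋ = ⌊1.1579652 × 32768/3.2⌋
     = ⌊11857.564⌋ = 11857.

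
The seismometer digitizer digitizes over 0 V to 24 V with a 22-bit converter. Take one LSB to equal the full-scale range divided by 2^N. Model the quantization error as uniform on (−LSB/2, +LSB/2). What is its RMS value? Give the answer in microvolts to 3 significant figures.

V_FS = 24 V.
LSB = 24 V / 2^22 = 5.7220 µV.
RMS of a uniform error over width LSB is LSB/√12 = 1.65 µV.

1.65 µV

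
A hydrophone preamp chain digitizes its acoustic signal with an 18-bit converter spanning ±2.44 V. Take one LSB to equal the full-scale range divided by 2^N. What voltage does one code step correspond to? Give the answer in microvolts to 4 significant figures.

Range = 2.44 − (-2.44) = 4.88 V.
2^18 = 262144 levels.
LSB = 4.88 V ÷ 2^18 = 4.88/262144 V = 18.62 µV.

18.62 µV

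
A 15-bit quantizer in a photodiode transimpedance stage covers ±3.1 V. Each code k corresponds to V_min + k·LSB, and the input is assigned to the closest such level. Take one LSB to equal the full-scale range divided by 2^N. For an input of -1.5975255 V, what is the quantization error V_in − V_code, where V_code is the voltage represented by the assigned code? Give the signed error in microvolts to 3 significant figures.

−34.0 µV

Full-scale range = 3.1 V − (-3.1 V) = 6.2 V. LSB = 6.2 V / 2^15 ≈ 189.2 µV.
Position in LSBs: (-1.5975255 − (-3.1)) × 32768/6.2 = 7940.8201; rounding gives k = 7941.
V_code = V_min + k × range/2^15 = -3.1 + 7941 × 6.2/32768 = -1.5974914551 V.
Error = V_in − V_code = -1.5975255 − (-1.5974914551) = −34.0 µV.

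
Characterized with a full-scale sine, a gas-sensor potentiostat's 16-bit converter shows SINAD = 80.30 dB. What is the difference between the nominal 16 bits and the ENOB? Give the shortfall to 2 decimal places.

Effective bits = (80.30 − 1.76)/6.02 = 13.0465.
Lost resolution: 16 − 13.0465 = 2.9535 bits.

2.95 bits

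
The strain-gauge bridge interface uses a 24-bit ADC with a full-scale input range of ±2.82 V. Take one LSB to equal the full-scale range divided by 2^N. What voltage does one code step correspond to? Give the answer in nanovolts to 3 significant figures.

Span: 2.82 V − (-2.82 V) = 5.64 V.
2^24 = 16777216 levels.
LSB = 5.64 V / 2^24 = 336 nV.

336 nV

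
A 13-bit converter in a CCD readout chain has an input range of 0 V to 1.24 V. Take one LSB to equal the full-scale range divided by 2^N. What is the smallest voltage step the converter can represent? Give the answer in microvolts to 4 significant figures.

151.4 µV

Span = 1.24 V.
Number of codes = 2^13 = 8192.
One LSB is 1.24 V / 8192 = 151.4 µV.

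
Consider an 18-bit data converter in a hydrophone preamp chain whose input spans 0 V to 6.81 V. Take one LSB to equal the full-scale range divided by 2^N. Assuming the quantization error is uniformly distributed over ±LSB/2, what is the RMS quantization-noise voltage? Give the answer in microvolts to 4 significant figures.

7.499 µV

Span = 6.81 V.
LSB = 6.81 V ÷ 2^18 = 6.81/262144 V = 25.9781 µV.
σ_q = LSB/√12 = 25.9781 µV/3.4641 = 7.499 µV.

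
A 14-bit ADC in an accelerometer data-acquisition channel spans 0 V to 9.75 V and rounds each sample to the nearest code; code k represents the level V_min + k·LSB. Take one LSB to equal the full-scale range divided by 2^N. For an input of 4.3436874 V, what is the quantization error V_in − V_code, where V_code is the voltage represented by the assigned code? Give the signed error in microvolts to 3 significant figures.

+105 µV

V_FS = 9.75 V. LSB = 9.75 V / 2^14 ≈ 0.5951 mV.
(4.3436874 − (0)) / LSB = 4.3436874 × 16384/9.75 = 7299.1769. Nearest integer: k = 7299.
Reconstructed level: 0 + 7299 × 9.75/16384 V = 4.3435821533 V.
Error = V_in − V_code = 4.3436874 − (4.3435821533) = +105 µV.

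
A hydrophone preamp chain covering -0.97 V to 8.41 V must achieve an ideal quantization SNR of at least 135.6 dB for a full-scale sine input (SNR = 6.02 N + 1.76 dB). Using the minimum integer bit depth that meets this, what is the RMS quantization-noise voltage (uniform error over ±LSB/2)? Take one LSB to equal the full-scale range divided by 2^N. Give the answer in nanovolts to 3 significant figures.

Span: 8.41 V − (-0.97 V) = 9.38 V.
Required N = ⌈(135.6 − 1.76)/6.02⌉ = ⌈22.233⌉ = 23.
Step size = 9.38/8388608 V = 1.1182 µV.
V_rms = LSB/√12 = 323 nV.

323 nV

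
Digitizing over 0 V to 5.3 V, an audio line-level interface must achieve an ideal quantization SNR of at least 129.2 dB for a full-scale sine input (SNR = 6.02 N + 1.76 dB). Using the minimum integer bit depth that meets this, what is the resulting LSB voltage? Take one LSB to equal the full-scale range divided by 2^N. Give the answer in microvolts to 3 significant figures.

Range is 5.3 V.
Solving 6.02 N ≥ 129.2 − 1.76: N ≥ 21.169. Round up → N = 22.
One LSB is 5.3 V / 4194304 = 1.26 µV.

1.26 µV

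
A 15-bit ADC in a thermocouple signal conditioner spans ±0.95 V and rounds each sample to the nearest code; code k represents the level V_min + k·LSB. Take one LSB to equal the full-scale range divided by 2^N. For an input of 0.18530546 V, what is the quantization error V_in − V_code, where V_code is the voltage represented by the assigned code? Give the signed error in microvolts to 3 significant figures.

−9.48 µV

Range = 0.95 − (-0.95) = 1.9 V. LSB = 1.9 V / 2^15 ≈ 57.98 µV.
(V_in − V_min)/LSB = (0.18530546 − (-0.95)) × 32768/1.9 = 19579.8365 → nearest code k = 19580.
Reconstructed level: -0.95 + 19580 × 1.9/32768 V = 0.18531494141 V.
e = 0.18530546 − (0.18531494141) = −9.48 µV.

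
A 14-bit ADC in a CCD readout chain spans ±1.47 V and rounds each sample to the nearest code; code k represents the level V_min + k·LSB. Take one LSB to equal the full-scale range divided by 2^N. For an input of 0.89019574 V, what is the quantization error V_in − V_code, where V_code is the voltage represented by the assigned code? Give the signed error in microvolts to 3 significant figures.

Full-scale range = 1.47 V − (-1.47 V) = 2.94 V. LSB = 2.94 V / 2^14 ≈ 179.4 µV.
Position in LSBs: (0.89019574 − (-1.47)) × 16384/2.94 = 13152.8731; rounding gives k = 13153.
V_code = V_min + k × range/2^14 = -1.47 + 13153 × 2.94/16384 = 0.89021850586 V.
V_in − V_code = 0.89019574 − (0.89021850586) = −22.8 µV.

−22.8 µV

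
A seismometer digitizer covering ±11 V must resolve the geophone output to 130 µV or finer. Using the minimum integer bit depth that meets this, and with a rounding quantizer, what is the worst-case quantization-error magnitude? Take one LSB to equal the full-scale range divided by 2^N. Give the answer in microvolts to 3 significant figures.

42.0 µV

The full-scale span is 11 − (-11) = 22 V.
Required number of levels: 22/130 µV = 169230; smallest N with 2^N ≥ that is 18.
One LSB is 22 V / 262144 = 83.923 µV.
Max error for round-to-nearest is LSB/2 = 42.0 µV.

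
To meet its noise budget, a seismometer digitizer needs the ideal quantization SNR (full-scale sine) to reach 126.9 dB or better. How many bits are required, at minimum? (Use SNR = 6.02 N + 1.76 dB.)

Required N = ⌈(126.9 − 1.76)/6.02⌉ = ⌈20.787⌉ = 21.

21 bits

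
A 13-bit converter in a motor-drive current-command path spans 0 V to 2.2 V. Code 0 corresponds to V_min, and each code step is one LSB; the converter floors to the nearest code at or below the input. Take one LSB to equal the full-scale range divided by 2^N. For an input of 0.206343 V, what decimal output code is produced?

Range is 2.2 V. LSB = 2.2 V / 2^13 ≈ 268.6 µV.
code = ⌊(V_in − V_min)/LSB⌋ = ⌊(V_in − V_min) × 2^13 / range⌋
     = ⌊(0.206343 − (0)) × 8192 / 2.2⌋ = ⌊0.206343 × 8192/2.2⌋
     = ⌊768.346⌋ = 768.

768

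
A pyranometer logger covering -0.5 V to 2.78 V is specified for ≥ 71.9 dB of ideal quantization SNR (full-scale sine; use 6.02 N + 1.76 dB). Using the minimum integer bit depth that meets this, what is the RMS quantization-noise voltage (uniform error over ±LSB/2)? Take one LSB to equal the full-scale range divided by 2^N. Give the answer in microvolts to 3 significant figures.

231 µV

Range = 2.78 − (-0.5) = 3.28 V.
N ≥ (71.9 − 1.76)/6.02 = 11.651 → N_min = 12.
LSB = 3.28 V / 2^12 = 0.80078 mV.
V_rms = LSB/√12 = 231 µV.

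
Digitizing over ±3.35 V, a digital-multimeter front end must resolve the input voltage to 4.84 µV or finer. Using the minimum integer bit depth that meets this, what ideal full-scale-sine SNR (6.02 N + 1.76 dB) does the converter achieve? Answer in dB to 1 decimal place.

128.2 dB

Range = 3.35 − (-3.35) = 6.7 V.
Levels needed ≥ 6.7/4.84 µV = 1.384e6. 2^21 = 2097152 suffices, so N_min = 21.
Ideal SNR at N = 21: 6.02·21 + 1.76 = 128.2 dB.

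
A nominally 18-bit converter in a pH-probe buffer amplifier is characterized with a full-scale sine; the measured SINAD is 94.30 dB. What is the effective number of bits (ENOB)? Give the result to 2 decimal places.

15.37 bits

ENOB = (SINAD − 1.76) / 6.02 = (94.30 − 1.76) / 6.02 = 92.54 / 6.02 = 15.3721.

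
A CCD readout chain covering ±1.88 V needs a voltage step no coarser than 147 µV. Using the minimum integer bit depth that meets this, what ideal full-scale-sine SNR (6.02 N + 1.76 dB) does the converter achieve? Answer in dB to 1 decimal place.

92.1 dB

The full-scale span is 1.88 − (-1.88) = 3.76 V.
Required number of levels: 3.76/147 µV = 25578; smallest N with 2^N ≥ that is 15.
SNR = 6.02 × 15 + 1.76 = 92.06 dB.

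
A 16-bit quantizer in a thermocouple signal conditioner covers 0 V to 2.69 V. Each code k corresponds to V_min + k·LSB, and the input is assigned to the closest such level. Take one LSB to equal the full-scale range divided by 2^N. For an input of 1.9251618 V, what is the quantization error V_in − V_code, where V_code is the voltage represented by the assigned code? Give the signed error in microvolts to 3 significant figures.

Range is 2.69 V. LSB = 2.69 V / 2^16 ≈ 41.05 µV.
(V_in − V_min)/LSB = (1.9251618 − (0)) × 65536/2.69 = 46902.3806 → nearest code k = 46902.
V_code = V_min + k × range/2^16 = 0 + 46902 × 2.69/65536 = 1.9251461792 V.
Error = V_in − V_code = 1.9251618 − (1.9251461792) = +15.6 µV.

+15.6 µV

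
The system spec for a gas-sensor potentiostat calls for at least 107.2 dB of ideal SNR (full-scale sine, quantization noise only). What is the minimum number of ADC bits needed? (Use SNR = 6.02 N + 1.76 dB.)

6.02 N + 1.76 ≥ 107.2 gives N ≥ 17.515, so the minimum integer is 18.

18 bits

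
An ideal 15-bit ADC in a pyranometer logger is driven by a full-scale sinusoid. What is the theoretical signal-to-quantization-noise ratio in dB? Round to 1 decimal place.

92.1 dB

SNR = 6.02·15 + 1.76 = 92.06 dB.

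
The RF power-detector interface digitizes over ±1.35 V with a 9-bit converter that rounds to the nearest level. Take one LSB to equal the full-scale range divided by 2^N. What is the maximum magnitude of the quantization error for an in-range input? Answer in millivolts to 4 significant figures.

Span: 1.35 V − (-1.35 V) = 2.7 V.
LSB = 2.7 V / 2^9 = 5.27344 mV.
Worst-case error for round-to-nearest is half an LSB: 2.637 mV.

2.637 mV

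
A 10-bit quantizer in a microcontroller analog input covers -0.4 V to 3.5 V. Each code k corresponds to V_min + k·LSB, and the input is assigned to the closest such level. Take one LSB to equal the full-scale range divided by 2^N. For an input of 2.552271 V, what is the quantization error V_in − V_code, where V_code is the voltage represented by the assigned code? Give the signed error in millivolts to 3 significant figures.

The full-scale span is 3.5 − (-0.4) = 3.9 V. LSB = 3.9 V / 2^10 ≈ 3.809 mV.
Position in LSBs: (2.552271 − (-0.4)) × 1024/3.9 = 775.1604; rounding gives k = 775.
V_code = -0.4 + (775/1024) × 3.9 = 2.551660156 V.
V_in − V_code = 2.552271 − (2.551660156) = +0.611 mV.

+0.611 mV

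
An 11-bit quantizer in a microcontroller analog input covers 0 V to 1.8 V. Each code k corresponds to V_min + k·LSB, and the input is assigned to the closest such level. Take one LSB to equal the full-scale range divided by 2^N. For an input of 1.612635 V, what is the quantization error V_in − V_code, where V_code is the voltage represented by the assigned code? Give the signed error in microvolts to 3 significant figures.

−158 µV

Full-scale range = 1.8 V. LSB = 1.8 V / 2^11 ≈ 0.8789 mV.
(1.612635 − (0)) / LSB = 1.612635 × 2048/1.8 = 1834.8203. Nearest integer: k = 1835.
V_code = 0 + (1835/2048) × 1.8 = 1.612792969 V.
e = 1.612635 − (1.612792969) = −158 µV.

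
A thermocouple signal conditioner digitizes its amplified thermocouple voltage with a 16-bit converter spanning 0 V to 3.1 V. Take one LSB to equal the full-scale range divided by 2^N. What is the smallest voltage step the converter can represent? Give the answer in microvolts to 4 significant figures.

Range is 3.1 V.
Number of codes = 2^16 = 65536.
LSB = 3.1 V ÷ 2^16 = 3.1/65536 V = 47.30 µV.

47.30 µV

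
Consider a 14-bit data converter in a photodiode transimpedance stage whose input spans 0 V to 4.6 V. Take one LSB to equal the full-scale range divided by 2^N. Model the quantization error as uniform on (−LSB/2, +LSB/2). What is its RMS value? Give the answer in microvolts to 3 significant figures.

V_FS = 4.6 V.
One LSB is 4.6 V / 16384 = 280.76 µV.
RMS of a uniform error over width LSB is LSB/√12 = 81.0 µV.

81.0 µV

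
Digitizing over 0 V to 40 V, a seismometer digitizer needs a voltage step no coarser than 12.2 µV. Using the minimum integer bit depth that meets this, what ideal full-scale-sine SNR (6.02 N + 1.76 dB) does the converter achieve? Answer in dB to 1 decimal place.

Full-scale range = 40 V.
Need 2^N ≥ 40 V / 12.2 µV = 3.279e6 → N_min = 22.
6.02(22) + 1.76 = 134.20 dB.

134.2 dB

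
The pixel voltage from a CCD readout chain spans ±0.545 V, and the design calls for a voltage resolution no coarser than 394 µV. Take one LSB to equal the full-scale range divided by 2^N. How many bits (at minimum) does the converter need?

Span: 0.545 V − (-0.545 V) = 1.09 V.
Need 2^N ≥ 1.09 V / 394 µV = 2766 → N_min = 12.

12 bits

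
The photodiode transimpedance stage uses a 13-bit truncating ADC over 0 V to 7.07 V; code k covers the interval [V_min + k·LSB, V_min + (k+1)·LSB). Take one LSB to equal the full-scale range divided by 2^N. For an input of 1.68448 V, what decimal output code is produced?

1951

Full-scale range = 7.07 V. LSB = 7.07 V / 2^13 ≈ 0.8630 mV.
code = ⌊(V_in − V_min)/LSB⌋ = ⌊(V_in − V_min) × 2^13 / range⌋
     = ⌊(1.68448 − (0)) × 8192 / 7.07⌋ = ⌊1.68448 × 8192/7.07⌋
     = ⌊1951.805⌋ = 1951.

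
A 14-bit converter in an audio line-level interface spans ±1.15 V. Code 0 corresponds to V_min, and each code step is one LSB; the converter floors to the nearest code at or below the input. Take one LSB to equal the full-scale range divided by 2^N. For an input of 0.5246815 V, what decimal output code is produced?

Full-scale range = 1.15 V − (-1.15 V) = 2.3 V. LSB = 2.3 V / 2^14 ≈ 140.4 µV.
code = ⌊(V_in − V_min)/LSB⌋ = ⌊(V_in − V_min) × 2^14 / range⌋
     = ⌊(0.5246815 − (-1.15)) × 16384 / 2.3⌋ = ⌊1.6746815 × 16384/2.3⌋
     = ⌊11929.557⌋ = 11929.

11929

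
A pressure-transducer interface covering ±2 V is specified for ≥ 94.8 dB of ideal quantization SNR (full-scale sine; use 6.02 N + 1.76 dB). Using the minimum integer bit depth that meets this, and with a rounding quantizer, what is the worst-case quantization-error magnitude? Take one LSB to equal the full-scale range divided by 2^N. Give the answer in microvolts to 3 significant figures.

30.5 µV

Range = 2 − (-2) = 4 V.
Solving 6.02 N ≥ 94.8 − 1.76: N ≥ 15.455. Round up → N = 16.
One LSB is 4 V / 65536 = 61.035 µV.
Half an LSB is 30.5 µV.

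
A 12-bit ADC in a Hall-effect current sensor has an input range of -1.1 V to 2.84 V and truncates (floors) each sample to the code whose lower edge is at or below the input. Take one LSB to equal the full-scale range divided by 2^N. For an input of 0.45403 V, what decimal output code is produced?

1615

Span: 2.84 V − (-1.1 V) = 3.94 V. LSB = 3.94 V / 2^12 ≈ 0.9619 mV.
code = ⌊(V_in − V_min)/LSB⌋ = ⌊(V_in − V_min) × 2^12 / range⌋
     = ⌊(0.45403 − (-1.1)) × 4096 / 3.94⌋ = ⌊1.55403 × 4096/3.94⌋
     = ⌊1615.560⌋ = 1615.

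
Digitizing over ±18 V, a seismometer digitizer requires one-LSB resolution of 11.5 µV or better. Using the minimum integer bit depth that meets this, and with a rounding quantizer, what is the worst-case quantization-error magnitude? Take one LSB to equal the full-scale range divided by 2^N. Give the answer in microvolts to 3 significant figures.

Full-scale range = 18 V − (-18 V) = 36 V.
36 V / 11.5 µV = 3.130e6. Since 2^21 = 2097152 and 2^22 = 4194304, N = 22.
LSB = 36 V ÷ 2^22 = 36/4194304 V = 8.5831 µV.
Half an LSB is 4.29 µV.

4.29 µV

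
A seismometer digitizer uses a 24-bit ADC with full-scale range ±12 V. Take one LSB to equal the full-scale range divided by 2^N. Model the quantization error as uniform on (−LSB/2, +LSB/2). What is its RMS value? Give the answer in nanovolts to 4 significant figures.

Range = 12 − (-12) = 24 V.
LSB = 24 V ÷ 2^24 = 24/16777216 V = 1.43051 µV.
For a uniform distribution on [−LSB/2, +LSB/2], V_rms = LSB/√12 = 1.43051 µV/3.4641 = 413.0 nV.

413.0 nV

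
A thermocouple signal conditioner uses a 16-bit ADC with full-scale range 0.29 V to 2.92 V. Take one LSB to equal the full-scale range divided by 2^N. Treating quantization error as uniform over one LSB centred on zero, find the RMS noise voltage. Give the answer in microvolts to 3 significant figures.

11.6 µV

The full-scale span is 2.92 − (0.29) = 2.63 V.
LSB = 2.63 V / 2^16 = 40.131 µV.
V_rms = LSB/√12 = 40.131 µV / √12 = 11.6 µV.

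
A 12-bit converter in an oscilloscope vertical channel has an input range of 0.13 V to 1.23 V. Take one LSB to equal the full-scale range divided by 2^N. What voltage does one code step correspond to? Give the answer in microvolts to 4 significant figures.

268.6 µV

Span: 1.23 V − (0.13 V) = 1.1 V.
Number of codes = 2^12 = 4096.
One LSB is 1.1 V / 4096 = 268.6 µV.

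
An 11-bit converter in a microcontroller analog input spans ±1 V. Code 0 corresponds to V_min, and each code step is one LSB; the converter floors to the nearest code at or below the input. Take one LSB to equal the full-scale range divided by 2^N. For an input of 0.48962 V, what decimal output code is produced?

Full-scale range = 1 V − (-1 V) = 2 V. LSB = 2 V / 2^11 ≈ 0.9766 mV.
code = ⌊(V_in − V_min)/LSB⌋ = ⌊(V_in − V_min) × 2^11 / range⌋
     = ⌊(0.48962 − (-1)) × 2048 / 2⌋ = ⌊1.48962 × 2048/2⌋
     = ⌊1525.371⌋ = 1525.

1525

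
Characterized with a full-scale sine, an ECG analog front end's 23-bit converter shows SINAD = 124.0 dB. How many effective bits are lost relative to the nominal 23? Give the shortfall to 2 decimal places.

N_eff = (124.0 − 1.76)/6.02 = 20.3056 bits.
23 − 20.3056 = 2.69 bits below nominal.

2.69 bits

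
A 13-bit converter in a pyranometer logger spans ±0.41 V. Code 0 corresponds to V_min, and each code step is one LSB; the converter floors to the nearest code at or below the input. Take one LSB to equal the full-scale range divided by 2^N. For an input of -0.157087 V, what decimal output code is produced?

2526

Full-scale range = 0.41 V − (-0.41 V) = 0.82 V. LSB = 0.82 V / 2^13 ≈ 100.1 µV.
(V_in − V_min) × 2^13/range = (-0.157087 − (-0.41)) × 8192/0.82 = 2526.663.
Floor → code = 2526.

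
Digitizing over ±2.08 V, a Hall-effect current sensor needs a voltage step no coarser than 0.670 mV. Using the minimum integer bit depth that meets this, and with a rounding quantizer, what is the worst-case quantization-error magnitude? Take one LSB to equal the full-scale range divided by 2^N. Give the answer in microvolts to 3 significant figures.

254 µV

Range = 2.08 − (-2.08) = 4.16 V.
Required number of levels: 4.16/0.670 mV = 6209.0; smallest N with 2^N ≥ that is 13.
LSB = 4.16 V ÷ 2^13 = 4.16/8192 V = 0.50781 mV.
Half an LSB is 254 µV.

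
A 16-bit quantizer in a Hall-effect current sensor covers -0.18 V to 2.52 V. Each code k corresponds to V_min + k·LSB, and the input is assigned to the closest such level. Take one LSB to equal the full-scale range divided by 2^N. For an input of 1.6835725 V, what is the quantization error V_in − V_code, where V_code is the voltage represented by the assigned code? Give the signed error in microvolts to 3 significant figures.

The full-scale span is 2.52 − (-0.18) = 2.7 V. LSB = 2.7 V / 2^16 ≈ 41.20 µV.
(1.6835725 − (-0.18)) / LSB = 1.8635725 × 65536/2.7 = 45233.7361. Nearest integer: k = 45234.
V_code = V_min + k × range/2^16 = -0.18 + 45234 × 2.7/65536 = 1.6835833740 V.
Error = V_in − V_code = 1.6835725 − (1.6835833740) = −10.9 µV.

−10.9 µV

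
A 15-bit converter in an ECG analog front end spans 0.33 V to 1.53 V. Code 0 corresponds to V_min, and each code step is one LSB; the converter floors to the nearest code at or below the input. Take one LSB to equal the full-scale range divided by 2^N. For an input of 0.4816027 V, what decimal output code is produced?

4139

Full-scale range = 1.53 V − (0.33 V) = 1.2 V. LSB = 1.2 V / 2^15 ≈ 36.62 µV.
(V_in − V_min) × 2^15/range = (0.4816027 − (0.33)) × 32768/1.2 = 4139.764.
Floor → code = 4139.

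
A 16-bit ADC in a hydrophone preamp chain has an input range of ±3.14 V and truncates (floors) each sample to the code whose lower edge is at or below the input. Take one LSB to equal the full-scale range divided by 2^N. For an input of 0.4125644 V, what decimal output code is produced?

Span: 3.14 V − (-3.14 V) = 6.28 V. LSB = 6.28 V / 2^16 ≈ 95.83 µV.
code = ⌊(V_in − V_min)/LSB⌋ = ⌊(V_in − V_min) × 2^16 / range⌋
     = ⌊(0.4125644 − (-3.14)) × 65536 / 6.28⌋ = ⌊3.5525644 × 65536/6.28⌋
     = ⌊37073.385⌋ = 37073.

37073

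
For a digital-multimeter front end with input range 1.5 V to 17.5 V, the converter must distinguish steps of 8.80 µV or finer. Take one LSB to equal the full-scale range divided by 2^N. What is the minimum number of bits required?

21 bits

Full-scale range = 17.5 V − (1.5 V) = 16 V.
Required number of levels: 16/8.80 µV = 1.8182e6; smallest N with 2^N ≥ that is 21.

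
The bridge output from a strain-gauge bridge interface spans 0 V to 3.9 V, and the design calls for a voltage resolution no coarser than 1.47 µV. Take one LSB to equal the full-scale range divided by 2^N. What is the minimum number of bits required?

22 bits

Range is 3.9 V.
3.9 V / 1.47 µV = 2.653e6. Since 2^21 = 2097152 and 2^22 = 4194304, N = 22.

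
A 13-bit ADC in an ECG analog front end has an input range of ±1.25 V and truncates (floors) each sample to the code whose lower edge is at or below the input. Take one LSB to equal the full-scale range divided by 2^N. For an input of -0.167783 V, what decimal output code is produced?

Range = 1.25 − (-1.25) = 2.5 V. LSB = 2.5 V / 2^13 ≈ 305.2 µV.
code = ⌊(V_in − V_min)/LSB⌋ = ⌊(V_in − V_min) × 2^13 / range⌋
     = ⌊(-0.167783 − (-1.25)) × 8192 / 2.5⌋ = ⌊1.082217 × 8192/2.5⌋
     = ⌊3546.209⌋ = 3546.

3546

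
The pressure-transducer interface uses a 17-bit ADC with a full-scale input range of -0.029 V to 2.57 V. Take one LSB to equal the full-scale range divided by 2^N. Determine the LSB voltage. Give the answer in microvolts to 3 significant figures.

19.8 µV

The full-scale span is 2.57 − (-0.029) = 2.599 V.
There are 2^17 = 131072 steps.
LSB = 2.599 V ÷ 2^17 = 2.599/131072 V = 19.8 µV.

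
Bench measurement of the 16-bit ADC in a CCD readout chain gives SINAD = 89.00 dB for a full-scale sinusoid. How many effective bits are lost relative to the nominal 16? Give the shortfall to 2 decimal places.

Effective bits = (89.00 − 1.76)/6.02 = 14.4917.
Shortfall = 16 − 14.4917 = 1.5083 bits.

1.51 bits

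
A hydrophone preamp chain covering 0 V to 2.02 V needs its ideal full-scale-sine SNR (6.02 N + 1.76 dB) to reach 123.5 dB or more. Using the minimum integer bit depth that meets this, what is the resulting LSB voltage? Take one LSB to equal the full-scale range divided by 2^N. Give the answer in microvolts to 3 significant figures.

0.963 µV

V_FS = 2.02 V.
Required N = ⌈(123.5 − 1.76)/6.02⌉ = ⌈20.223⌉ = 21.
Step size = 2.02/2097152 V = 0.963 µV.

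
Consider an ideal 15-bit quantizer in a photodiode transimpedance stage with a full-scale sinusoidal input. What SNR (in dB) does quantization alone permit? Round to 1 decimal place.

92.1 dB

6.02(15) + 1.76 = 90.30 + 1.76 = 92.06 dB.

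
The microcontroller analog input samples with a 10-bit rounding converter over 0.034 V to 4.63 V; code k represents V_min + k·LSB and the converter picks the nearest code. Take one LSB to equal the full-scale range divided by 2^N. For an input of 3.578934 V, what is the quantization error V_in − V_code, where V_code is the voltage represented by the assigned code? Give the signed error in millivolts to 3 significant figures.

Full-scale range = 4.63 V − (0.034 V) = 4.596 V. LSB = 4.596 V / 2^10 ≈ 4.488 mV.
Position in LSBs: (3.578934 − (0.034)) × 1024/4.596 = 789.8199; rounding gives k = 790.
V_code = 0.034 + (790/1024) × 4.596 = 3.579742188 V.
V_in − V_code = 3.578934 − (3.579742188) = −0.808 mV.

−0.808 mV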